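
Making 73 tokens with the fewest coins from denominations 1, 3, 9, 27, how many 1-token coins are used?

1

73 − 2×27→19 − 2×9→1 − 1×1→0
Count of 1: 1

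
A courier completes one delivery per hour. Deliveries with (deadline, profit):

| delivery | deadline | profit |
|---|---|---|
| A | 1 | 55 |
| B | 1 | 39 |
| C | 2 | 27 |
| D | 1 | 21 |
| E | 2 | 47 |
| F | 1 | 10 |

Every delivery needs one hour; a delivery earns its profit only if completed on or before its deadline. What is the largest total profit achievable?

Take jobs in profit order; each goes to the latest open slot no later than its deadline.
Profit order: A=55 E=47 B=39 C=27 D=21 F=10
Assign: A→slot 1, E→slot 2, B skipped, C skipped, D skipped, F skipped.
Slots: [1:A] [2:E]
Profit = 55 + 47 = 102

102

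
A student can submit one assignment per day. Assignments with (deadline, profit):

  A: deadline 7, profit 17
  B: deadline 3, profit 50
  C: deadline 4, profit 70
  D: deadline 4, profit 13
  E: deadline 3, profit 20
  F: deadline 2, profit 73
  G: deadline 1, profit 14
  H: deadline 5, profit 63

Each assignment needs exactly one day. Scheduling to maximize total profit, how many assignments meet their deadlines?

6

Sort by profit descending; place each in the latest free slot ≤ its deadline.
Profit order: F=73 C=70 H=63 B=50 E=20 A=17 G=14 D=13
Assign: F→slot 2, C→slot 4, H→slot 5, B→slot 3, E→slot 1, A→slot 7, G skipped, D skipped.
Slots: [1:E] [2:F] [3:B] [4:C] [5:H] [7:A]
6 of 8 scheduled.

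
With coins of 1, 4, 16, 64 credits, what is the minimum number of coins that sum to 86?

5

86 = 1×64 + 1×16 + 1×4 + 2×1
Total coins = 1 + 1 + 1 + 2 = 5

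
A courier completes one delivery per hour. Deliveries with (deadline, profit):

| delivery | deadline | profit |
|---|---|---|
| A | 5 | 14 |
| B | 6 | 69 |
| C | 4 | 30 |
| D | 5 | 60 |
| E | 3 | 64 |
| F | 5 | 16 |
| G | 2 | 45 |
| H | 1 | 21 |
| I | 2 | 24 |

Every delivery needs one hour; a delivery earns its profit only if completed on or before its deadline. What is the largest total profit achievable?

292

Profit order: B=69 E=64 D=60 G=45 C=30 I=24 H=21 F=16 A=14
Assign: B→slot 6, E→slot 3, D→slot 5, G→slot 2, C→slot 4, I→slot 1, H skipped, F skipped, A skipped.
Slots: [1:I] [2:G] [3:E] [4:C] [5:D] [6:B]
Profit = 24 + 45 + 64 + 30 + 60 + 69 = 292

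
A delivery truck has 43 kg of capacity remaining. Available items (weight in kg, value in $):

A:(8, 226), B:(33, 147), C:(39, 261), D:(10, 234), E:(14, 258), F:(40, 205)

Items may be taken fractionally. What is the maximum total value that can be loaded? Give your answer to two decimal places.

791.62

Order: A (226/8=28.25) > D (234/10=23.40) > E (258/14=18.43) > C (261/39=6.69) > F (205/40=5.12) > B (147/33=4.45)
Fill: take A (8 @ 226) → take D (10 @ 234) → take E (14 @ 258) → take 11/39 of C → 73.62; 43/43 used.
Total value = 791.62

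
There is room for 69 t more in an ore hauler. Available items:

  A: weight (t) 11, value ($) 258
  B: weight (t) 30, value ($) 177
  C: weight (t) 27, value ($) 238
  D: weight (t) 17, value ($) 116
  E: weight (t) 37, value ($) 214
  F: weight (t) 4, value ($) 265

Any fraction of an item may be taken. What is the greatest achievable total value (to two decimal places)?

936.00

Order: F (265/4=66.25) > A (258/11=23.45) > C (238/27=8.81) > D (116/17=6.82) > B (177/30=5.90) > E (214/37=5.78)
Fill: take F (4 @ 265) → take A (11 @ 258) → take C (27 @ 238) → take D (17 @ 116) → take 10/30 of B → 59.00; 69/69 used.
Total value = 936.00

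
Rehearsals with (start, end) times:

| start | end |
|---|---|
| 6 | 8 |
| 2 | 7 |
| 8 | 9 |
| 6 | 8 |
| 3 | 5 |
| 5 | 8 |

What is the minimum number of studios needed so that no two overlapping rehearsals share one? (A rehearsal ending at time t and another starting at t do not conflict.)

The answer is the maximum number of intervals overlapping at any instant.
Events (time:±→running): 2:+→1 3:+→2 5:-→1 5:+→2 6:+→3 6:+→4 … peak 4.

4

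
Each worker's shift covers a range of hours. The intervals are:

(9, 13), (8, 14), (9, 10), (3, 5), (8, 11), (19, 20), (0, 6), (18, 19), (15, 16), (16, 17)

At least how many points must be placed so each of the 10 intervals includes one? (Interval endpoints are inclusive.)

Sorted: [3,5] [0,6] [9,10] [8,11] [9,13] [8,14] [15,16] [16,17] [18,19] [19,20]
{[3,5],[0,6]} hit by 5; {[9,10],[8,11],[9,13],[8,14]} hit by 10; {[15,16],[16,17]} hit by 16; {[18,19],[19,20]} hit by 19.
Points: 5, 10, 16, 19 (4 total).

4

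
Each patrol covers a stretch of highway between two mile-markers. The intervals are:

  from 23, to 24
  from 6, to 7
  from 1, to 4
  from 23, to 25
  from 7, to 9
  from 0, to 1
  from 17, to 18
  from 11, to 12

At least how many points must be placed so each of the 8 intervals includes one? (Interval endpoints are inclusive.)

5

Sort by right endpoint; whenever an interval is uncovered, place a point at its right end.
Sorted: [0,1] [1,4] [6,7] [7,9] [11,12] [17,18] [23,24] [23,25]
{[0,1],[1,4]} hit by 1; {[6,7],[7,9]} hit by 7; {[11,12]} hit by 12; {[17,18]} hit by 18; {[23,24],[23,25]} hit by 24.
Points: 1, 7, 12, 18, 24 (5 total).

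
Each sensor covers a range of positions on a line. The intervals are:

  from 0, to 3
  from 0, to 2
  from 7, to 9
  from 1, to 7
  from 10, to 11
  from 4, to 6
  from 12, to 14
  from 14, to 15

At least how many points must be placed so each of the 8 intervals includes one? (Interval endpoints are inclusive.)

Sorted: [0,2] [0,3] [4,6] [1,7] [7,9] [10,11] [12,14] [14,15]
{[0,2],[0,3]} hit by 2; {[4,6],[1,7]} hit by 6; {[7,9]} hit by 9; {[10,11]} hit by 11; {[12,14],[14,15]} hit by 14.
Points: 2, 6, 9, 11, 14 (5 total).

5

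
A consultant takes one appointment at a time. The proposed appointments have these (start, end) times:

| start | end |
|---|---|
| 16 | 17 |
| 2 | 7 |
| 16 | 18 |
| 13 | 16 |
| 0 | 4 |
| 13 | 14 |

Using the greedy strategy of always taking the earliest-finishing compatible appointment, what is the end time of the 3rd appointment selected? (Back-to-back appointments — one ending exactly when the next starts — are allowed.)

17

By end time: (0,4), (2,7), (13,14), (13,16), (16,17), (16,18).
Pick (0,4); next start ≥ 4 → (13,14); next start ≥ 14 → (16,17).
Selected: (0,4) (13,14) (16,17)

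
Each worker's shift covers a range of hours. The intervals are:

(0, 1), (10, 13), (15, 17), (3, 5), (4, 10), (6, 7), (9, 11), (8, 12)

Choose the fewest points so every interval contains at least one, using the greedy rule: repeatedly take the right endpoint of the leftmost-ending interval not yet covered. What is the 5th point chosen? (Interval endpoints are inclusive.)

17

Sorted: [0,1] [3,5] [6,7] [4,10] [9,11] [8,12] [10,13] [15,17]
{[0,1]} hit by 1; {[3,5]} hit by 5; {[6,7],[4,10]} hit by 7; {[9,11],[8,12],[10,13]} hit by 11; {[15,17]} hit by 17.
Points: 1, 5, 7, 11, 17 (5 total).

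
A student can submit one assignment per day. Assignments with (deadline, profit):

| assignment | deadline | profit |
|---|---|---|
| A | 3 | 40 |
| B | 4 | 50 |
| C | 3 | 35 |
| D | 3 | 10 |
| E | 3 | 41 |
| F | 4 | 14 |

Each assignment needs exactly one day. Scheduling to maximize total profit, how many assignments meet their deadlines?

4

Sort by profit descending; place each in the latest free slot ≤ its deadline.
Profit order: B=50 E=41 A=40 C=35 F=14 D=10
Assign: B→slot 4, E→slot 3, A→slot 2, C→slot 1, F skipped, D skipped.
Slots: [1:C] [2:A] [3:E] [4:B]
4 of 6 scheduled.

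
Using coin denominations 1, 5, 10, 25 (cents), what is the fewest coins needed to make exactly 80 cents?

4

Use the largest denomination that fits, subtract, and repeat.
80 − 3×25→5 − 1×5→0
Total coins = 3 + 1 = 4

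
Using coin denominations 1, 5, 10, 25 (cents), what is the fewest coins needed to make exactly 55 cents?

55 = 2×25 + 1×5
Total coins = 2 + 1 = 3

3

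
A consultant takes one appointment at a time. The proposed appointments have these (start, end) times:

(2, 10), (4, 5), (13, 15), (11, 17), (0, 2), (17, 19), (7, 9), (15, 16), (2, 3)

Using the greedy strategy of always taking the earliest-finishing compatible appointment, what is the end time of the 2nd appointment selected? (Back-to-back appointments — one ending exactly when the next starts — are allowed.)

Sort by end time and greedily take each interval whose start is ≥ the last chosen end.
By end time: (0,2), (2,3), (4,5), (7,9), (2,10), (13,15), (15,16), (11,17), (17,19).
Pick (0,2); next start ≥ 2 → (2,3); next start ≥ 3 → (4,5); next start ≥ 5 → (7,9); next start ≥ 9 → (13,15); next start ≥ 15 → (15,16); next start ≥ 16 → (17,19).
Selected: (0,2) (2,3) (4,5) (7,9) (13,15) (15,16) (17,19)

3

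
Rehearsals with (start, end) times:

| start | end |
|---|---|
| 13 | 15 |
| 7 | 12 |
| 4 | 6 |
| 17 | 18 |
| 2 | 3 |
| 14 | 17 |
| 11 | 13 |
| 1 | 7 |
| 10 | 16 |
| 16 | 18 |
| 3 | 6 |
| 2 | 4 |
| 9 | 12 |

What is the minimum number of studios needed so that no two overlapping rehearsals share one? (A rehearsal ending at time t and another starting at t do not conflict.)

starts: [1, 2, 2, 3, 4, 7, 9, 10, 11, 13, 14, 16, 17]
ends:   [3, 4, 6, 6, 7, 12, 12, 13, 15, 16, 17, 18, 18]
s1→1 s2→2 s2→3 e3→2 s3→3 e4→2 s4→3 e6→2 e6→1 e7→0 s7→1 s9→2 s10→3 s11→4  — peak 4.

4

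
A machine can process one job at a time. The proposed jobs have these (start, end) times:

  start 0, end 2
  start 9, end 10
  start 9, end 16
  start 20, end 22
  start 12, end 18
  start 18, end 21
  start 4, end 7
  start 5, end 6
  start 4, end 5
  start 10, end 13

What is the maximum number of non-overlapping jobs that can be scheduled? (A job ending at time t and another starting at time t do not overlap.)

Sorted by end: (0,2)  (4,5)  (5,6)  (4,7)  (9,10)  (10,13)  (9,16)  (12,18)  (18,21)  (20,22)
take (0,2); take (4,5); take (5,6); take (9,10); take (10,13); take (18,21).
Selected 6 jobs.

6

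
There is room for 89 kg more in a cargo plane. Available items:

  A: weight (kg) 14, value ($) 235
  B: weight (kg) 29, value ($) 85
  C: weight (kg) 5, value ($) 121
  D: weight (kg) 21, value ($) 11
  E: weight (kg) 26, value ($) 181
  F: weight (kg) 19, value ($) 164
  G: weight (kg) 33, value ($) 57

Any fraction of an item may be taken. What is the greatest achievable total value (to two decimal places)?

Sort by value per unit weight and fill in that order.
Order: C (121/5=24.20) > A (235/14=16.79) > F (164/19=8.63) > E (181/26=6.96) > B (85/29=2.93) > G (57/33=1.73) > D (11/21=0.52)
Fill: take C (5 @ 121) → take A (14 @ 235) → take F (19 @ 164) → take E (26 @ 181) → take 25/29 of B → 73.28; 89/89 used.
Total value = 774.28

774.28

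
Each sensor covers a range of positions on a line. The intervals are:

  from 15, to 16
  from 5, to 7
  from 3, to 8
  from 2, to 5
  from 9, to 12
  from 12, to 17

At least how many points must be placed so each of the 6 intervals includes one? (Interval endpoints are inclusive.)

Sort by right endpoint; whenever an interval is uncovered, place a point at its right end.
Sorted: [2,5] [5,7] [3,8] [9,12] [15,16] [12,17]
{[2,5],[5,7],[3,8]} hit by 5; {[9,12]} hit by 12; {[15,16],[12,17]} hit by 16.
Points: 5, 12, 16 (3 total).

3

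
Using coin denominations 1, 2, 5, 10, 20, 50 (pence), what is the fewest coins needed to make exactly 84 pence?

5

Use the largest denomination that fits, subtract, and repeat.
84 = 1×50 + 1×20 + 1×10 + 2×2
Total coins = 1 + 1 + 1 + 2 = 5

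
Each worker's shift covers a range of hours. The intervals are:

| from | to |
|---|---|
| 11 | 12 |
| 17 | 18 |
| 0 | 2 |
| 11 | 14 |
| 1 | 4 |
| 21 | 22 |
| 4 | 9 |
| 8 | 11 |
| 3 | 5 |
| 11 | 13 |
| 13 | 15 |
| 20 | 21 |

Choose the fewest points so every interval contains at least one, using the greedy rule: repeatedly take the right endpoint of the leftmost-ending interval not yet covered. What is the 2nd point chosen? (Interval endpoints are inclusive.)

5

Sort by right endpoint; whenever an interval is uncovered, place a point at its right end.
By right end: [0,2]  [1,4]  [3,5]  [4,9]  [8,11]  [11,12]  [11,13]  [11,14]  [13,15]  [17,18]  [20,21]  [21,22]
[0,2] uncovered → point at 2; [3,5] uncovered → point at 5; [8,11] uncovered → point at 11; [13,15] uncovered → point at 15; [17,18] uncovered → point at 18; [20,21] uncovered → point at 21.
Points: 2, 5, 11, 15, 18, 21 (6 total).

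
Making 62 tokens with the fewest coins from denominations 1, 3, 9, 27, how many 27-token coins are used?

Greedy: take as many of the largest coin as possible, then repeat with the remainder.
62 − 2×27→8 − 2×3→2 − 2×1→0
Count of 27: 2

2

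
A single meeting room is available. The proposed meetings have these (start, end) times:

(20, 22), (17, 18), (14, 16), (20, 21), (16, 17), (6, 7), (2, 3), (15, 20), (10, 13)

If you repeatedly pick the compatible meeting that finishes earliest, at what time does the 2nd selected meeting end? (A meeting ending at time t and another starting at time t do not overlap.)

Sort by end time and greedily take each interval whose start is ≥ the last chosen end.
By end time: (2,3), (6,7), (10,13), (14,16), (16,17), (17,18), (15,20), (20,21), (20,22).
Pick (2,3); next start ≥ 3 → (6,7); next start ≥ 7 → (10,13); next start ≥ 13 → (14,16); next start ≥ 16 → (16,17); next start ≥ 17 → (17,18); next start ≥ 18 → (20,21).
Selected: (2,3) (6,7) (10,13) (14,16) (16,17) (17,18) (20,21)

7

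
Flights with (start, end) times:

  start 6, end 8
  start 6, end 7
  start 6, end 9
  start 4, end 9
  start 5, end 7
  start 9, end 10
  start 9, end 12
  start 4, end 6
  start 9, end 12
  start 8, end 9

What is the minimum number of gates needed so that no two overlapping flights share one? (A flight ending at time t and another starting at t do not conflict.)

5

Events (time:±→running): 4:+→1 4:+→2 5:+→3 6:-→2 6:+→3 6:+→4 6:+→5 … peak 5.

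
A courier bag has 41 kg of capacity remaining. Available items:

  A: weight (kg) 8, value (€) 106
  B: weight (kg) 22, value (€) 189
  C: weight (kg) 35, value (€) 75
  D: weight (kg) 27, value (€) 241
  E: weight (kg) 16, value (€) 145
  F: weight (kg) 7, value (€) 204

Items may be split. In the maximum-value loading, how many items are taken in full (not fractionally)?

3

Greedy by value/weight ratio, highest first.
Order: F (204/7=29.14) > A (106/8=13.25) > E (145/16=9.06) > D (241/27=8.93) > B (189/22=8.59) > C (75/35=2.14)
Fill: take F (7 @ 204) → take A (8 @ 106) → take E (16 @ 145) → take 10/27 of D → 89.26; 41/41 used.
3 item(s) taken whole; one partial (take 10/27 of D).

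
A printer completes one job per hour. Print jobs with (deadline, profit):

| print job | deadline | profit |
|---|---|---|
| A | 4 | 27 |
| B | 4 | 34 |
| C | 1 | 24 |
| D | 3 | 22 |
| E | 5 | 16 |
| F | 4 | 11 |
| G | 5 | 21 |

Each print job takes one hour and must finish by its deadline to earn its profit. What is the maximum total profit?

128

Take jobs in profit order; each goes to the latest open slot no later than its deadline.
Profit order: B=34 A=27 C=24 D=22 G=21 E=16 F=11
Assign: B→slot 4, A→slot 3, C→slot 1, D→slot 2, G→slot 5, E skipped, F skipped.
Slots: [1:C] [2:D] [3:A] [4:B] [5:G]
Profit = 24 + 22 + 27 + 34 + 21 = 128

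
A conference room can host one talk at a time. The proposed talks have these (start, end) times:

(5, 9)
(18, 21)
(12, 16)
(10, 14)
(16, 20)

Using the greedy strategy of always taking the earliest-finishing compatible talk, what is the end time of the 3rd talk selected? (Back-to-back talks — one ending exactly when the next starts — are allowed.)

20

Sort by end time and greedily take each interval whose start is ≥ the last chosen end.
By end time: (5,9), (10,14), (12,16), (16,20), (18,21).
Pick (5,9); next start ≥ 9 → (10,14); next start ≥ 14 → (16,20).
Selected: (5,9) (10,14) (16,20)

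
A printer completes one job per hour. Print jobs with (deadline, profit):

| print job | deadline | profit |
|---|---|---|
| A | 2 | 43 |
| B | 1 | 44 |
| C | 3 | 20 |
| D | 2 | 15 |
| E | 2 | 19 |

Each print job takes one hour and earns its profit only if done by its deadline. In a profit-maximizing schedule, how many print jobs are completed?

3

Sort by profit descending; place each in the latest free slot ≤ its deadline.
By profit: B(d1,44), A(d2,43), C(d3,20), E(d2,19), D(d2,15)
B→slot 1; A→slot 2; C→slot 3; E skipped; D skipped.
3 of 5 scheduled.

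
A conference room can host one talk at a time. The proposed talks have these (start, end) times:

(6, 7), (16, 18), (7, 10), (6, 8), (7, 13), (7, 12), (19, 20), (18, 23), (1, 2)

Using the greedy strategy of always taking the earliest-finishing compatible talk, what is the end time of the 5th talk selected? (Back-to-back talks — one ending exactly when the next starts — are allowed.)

20

Sorted by end: (1,2)  (6,7)  (6,8)  (7,10)  (7,12)  (7,13)  (16,18)  (19,20)  (18,23)
take (1,2); take (6,7); skip (6,8); take (7,10); skip (7,12); take (16,18); take (19,20).
Selected: (1,2) (6,7) (7,10) (16,18) (19,20)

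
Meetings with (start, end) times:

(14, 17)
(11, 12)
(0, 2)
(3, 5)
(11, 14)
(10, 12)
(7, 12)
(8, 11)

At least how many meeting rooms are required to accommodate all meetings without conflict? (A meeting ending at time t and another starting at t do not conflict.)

4

Count concurrent intervals with a sweep; the peak is the room count.
Events (time:±→running): 0:+→1 2:-→0 3:+→1 5:-→0 7:+→1 8:+→2 10:+→3 11:-→2 11:+→3 11:+→4 … peak 4.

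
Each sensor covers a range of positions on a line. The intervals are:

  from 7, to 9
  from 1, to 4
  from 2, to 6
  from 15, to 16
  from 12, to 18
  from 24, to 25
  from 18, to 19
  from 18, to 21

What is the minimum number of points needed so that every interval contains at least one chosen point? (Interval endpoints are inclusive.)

5

Sort by right endpoint; whenever an interval is uncovered, place a point at its right end.
By right end: [1,4]  [2,6]  [7,9]  [15,16]  [12,18]  [18,19]  [18,21]  [24,25]
[1,4] uncovered → point at 4; [7,9] uncovered → point at 9; [15,16] uncovered → point at 16; [18,19] uncovered → point at 19; [24,25] uncovered → point at 25.
Points: 4, 9, 16, 19, 25 (5 total).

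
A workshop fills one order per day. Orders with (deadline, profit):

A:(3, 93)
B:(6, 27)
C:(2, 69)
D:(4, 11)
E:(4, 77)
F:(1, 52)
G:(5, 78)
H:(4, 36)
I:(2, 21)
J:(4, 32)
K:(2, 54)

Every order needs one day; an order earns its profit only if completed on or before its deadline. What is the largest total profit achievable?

398

By profit: A(d3,93), G(d5,78), E(d4,77), C(d2,69), K(d2,54), F(d1,52), H(d4,36), J(d4,32), B(d6,27), I(d2,21), D(d4,11)
A→slot 3; G→slot 5; E→slot 4; C→slot 2; K→slot 1; F skipped; H skipped; J skipped; B→slot 6; I skipped; D skipped.
Profit = 54 + 69 + 93 + 77 + 78 + 27 = 398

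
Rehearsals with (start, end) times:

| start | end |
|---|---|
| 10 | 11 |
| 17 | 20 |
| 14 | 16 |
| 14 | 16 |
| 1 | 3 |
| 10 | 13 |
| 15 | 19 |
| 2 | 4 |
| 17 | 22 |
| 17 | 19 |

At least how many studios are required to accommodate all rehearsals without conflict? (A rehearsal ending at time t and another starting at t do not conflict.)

starts: [1, 2, 10, 10, 14, 14, 15, 17, 17, 17]
ends:   [3, 4, 11, 13, 16, 16, 19, 19, 20, 22]
s1→1 s2→2 e3→1 e4→0 s10→1 s10→2 e11→1 e13→0 s14→1 s14→2 s15→3 e16→2 e16→1 s17→2 s17→3 s17→4  — peak 4.

4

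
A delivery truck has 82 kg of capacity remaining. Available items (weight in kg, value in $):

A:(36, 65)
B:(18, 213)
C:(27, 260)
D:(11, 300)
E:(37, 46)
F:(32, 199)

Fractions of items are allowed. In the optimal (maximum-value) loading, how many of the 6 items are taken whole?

Greedy by value/weight ratio, highest first.
Order: D (300/11=27.27) > B (213/18=11.83) > C (260/27=9.63) > F (199/32=6.22) > A (65/36=1.81) > E (46/37=1.24)
Fill: take D (11 @ 300) → take B (18 @ 213) → take C (27 @ 260) → take 26/32 of F → 161.69; 82/82 used.
3 item(s) taken whole; one partial (take 26/32 of F).

3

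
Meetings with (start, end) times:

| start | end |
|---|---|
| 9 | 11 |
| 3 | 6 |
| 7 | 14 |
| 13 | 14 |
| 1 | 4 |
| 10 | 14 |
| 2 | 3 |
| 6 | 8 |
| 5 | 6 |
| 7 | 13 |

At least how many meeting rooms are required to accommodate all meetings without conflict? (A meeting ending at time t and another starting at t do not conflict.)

The answer is the maximum number of intervals overlapping at any instant.
Events (time:±→running): 1:+→1 2:+→2 3:-→1 3:+→2 4:-→1 5:+→2 6:-→1 6:-→0 6:+→1 7:+→2 7:+→3 8:-→2 9:+→3 10:+→4 … peak 4.

4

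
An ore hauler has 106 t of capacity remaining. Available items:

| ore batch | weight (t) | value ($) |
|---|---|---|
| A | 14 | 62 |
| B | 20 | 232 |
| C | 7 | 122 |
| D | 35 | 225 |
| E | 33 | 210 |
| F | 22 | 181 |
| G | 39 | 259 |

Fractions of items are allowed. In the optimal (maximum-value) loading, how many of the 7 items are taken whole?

4

Ratios (sorted): C 17.43, B 11.60, F 8.23, G 6.64, D 6.43, E 6.36, A 4.43
take C (7 @ 122); take B (20 @ 232); take F (22 @ 181); take G (39 @ 259); take 18/35 of D → 115.71. Capacity used 106/106.
4 item(s) taken whole; one partial (take 18/35 of D).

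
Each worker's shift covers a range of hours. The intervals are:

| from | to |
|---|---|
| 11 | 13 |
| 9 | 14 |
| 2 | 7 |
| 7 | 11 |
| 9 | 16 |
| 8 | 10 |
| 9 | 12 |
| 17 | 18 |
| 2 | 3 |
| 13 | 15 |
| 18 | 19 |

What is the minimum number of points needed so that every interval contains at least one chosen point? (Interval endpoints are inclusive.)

4

Sorted: [2,3] [2,7] [8,10] [7,11] [9,12] [11,13] [9,14] [13,15] [9,16] [17,18] [18,19]
{[2,3],[2,7]} hit by 3; {[8,10],[7,11],[9,12]} hit by 10; {[11,13],[9,14],[13,15],[9,16]} hit by 13; {[17,18],[18,19]} hit by 18.
Points: 3, 10, 13, 18 (4 total).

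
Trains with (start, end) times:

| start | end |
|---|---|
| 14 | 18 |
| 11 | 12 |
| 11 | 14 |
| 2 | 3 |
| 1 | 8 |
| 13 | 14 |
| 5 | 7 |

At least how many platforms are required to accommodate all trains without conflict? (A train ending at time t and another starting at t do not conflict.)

Count concurrent intervals with a sweep; the peak is the room count.
starts: [1, 2, 5, 11, 11, 13, 14]
ends:   [3, 7, 8, 12, 14, 14, 18]
s1→1 s2→2  — peak 2.

2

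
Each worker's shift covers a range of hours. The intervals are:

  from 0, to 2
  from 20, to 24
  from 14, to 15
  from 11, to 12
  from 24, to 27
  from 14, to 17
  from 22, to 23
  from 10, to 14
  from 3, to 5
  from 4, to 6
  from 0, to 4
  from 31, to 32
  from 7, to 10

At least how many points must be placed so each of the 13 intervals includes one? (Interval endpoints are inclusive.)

Process intervals by earliest right end; each time one isn't hit yet, stab at its right endpoint.
Sorted: [0,2] [0,4] [3,5] [4,6] [7,10] [11,12] [10,14] [14,15] [14,17] [22,23] [20,24] [24,27] [31,32]
{[0,2],[0,4]} hit by 2; {[3,5],[4,6]} hit by 5; {[7,10]} hit by 10; {[11,12],[10,14]} hit by 12; {[14,15],[14,17]} hit by 15; {[22,23],[20,24]} hit by 23; {[24,27]} hit by 27; {[31,32]} hit by 32.
Points: 2, 5, 10, 12, 15, 23, 27, 32 (8 total).

8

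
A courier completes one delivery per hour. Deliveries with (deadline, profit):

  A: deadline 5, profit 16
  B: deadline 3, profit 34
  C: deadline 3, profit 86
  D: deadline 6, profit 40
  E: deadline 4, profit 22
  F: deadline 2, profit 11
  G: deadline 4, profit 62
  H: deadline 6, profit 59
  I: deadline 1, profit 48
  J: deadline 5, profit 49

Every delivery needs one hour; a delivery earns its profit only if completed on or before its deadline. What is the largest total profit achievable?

344

By profit: C(d3,86), G(d4,62), H(d6,59), J(d5,49), I(d1,48), D(d6,40), B(d3,34), E(d4,22), A(d5,16), F(d2,11)
C→slot 3; G→slot 4; H→slot 6; J→slot 5; I→slot 1; D→slot 2; B skipped; E skipped; A skipped; F skipped.
Profit = 48 + 40 + 86 + 62 + 49 + 59 = 344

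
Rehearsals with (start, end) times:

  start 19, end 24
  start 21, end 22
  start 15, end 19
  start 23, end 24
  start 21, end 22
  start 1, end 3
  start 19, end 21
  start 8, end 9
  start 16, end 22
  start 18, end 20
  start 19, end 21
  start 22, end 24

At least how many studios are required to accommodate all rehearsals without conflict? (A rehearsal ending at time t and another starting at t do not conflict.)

5

The answer is the maximum number of intervals overlapping at any instant.
starts: [1, 8, 15, 16, 18, 19, 19, 19, 21, 21, 22, 23]
ends:   [3, 9, 19, 20, 21, 21, 22, 22, 22, 24, 24, 24]
s1→1 e3→0 s8→1 e9→0 s15→1 s16→2 s18→3 e19→2 s19→3 s19→4 s19→5  — peak 5.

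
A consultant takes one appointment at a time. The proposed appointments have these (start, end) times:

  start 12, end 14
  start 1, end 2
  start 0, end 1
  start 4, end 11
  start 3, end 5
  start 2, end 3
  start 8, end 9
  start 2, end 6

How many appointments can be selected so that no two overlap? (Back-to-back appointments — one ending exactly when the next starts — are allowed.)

Sorted by end: (0,1)  (1,2)  (2,3)  (3,5)  (2,6)  (8,9)  (4,11)  (12,14)
take (0,1); take (1,2); take (2,3); take (3,5); skip (2,6); take (8,9); take (12,14).
Selected 6 appointments.

6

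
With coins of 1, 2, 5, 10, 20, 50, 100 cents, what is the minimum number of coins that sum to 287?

Use the largest denomination that fits, subtract, and repeat.
287 = 2×100 + 1×50 + 1×20 + 1×10 + 1×5 + 1×2
Total coins = 2 + 1 + 1 + 1 + 1 + 1 = 7

7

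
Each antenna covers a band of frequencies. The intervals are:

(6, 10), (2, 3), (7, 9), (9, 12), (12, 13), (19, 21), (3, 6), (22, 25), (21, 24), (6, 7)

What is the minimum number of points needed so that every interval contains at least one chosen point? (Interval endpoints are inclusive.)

Process intervals by earliest right end; each time one isn't hit yet, stab at its right endpoint.
By right end: [2,3]  [3,6]  [6,7]  [7,9]  [6,10]  [9,12]  [12,13]  [19,21]  [21,24]  [22,25]
[2,3] uncovered → point at 3; [6,7] uncovered → point at 7; [9,12] uncovered → point at 12; [19,21] uncovered → point at 21; [22,25] uncovered → point at 25.
Points: 3, 7, 12, 21, 25 (5 total).

5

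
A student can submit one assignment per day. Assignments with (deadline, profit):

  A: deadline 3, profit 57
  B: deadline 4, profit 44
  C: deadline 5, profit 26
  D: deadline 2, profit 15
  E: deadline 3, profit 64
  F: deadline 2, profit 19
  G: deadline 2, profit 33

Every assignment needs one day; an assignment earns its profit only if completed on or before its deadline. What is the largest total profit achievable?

Sort by profit descending; place each in the latest free slot ≤ its deadline.
Profit order: E=64 A=57 B=44 G=33 C=26 F=19 D=15
Assign: E→slot 3, A→slot 2, B→slot 4, G→slot 1, C→slot 5, F skipped, D skipped.
Slots: [1:G] [2:A] [3:E] [4:B] [5:C]
Profit = 33 + 57 + 64 + 44 + 26 = 224

224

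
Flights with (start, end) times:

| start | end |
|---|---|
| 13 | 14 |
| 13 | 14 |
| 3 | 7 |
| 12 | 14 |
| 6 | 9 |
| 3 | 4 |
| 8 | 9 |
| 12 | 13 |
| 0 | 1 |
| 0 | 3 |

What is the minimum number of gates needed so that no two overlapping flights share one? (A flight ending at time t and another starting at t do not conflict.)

3

Events (time:±→running): 0:+→1 0:+→2 1:-→1 3:-→0 3:+→1 3:+→2 4:-→1 6:+→2 7:-→1 8:+→2 9:-→1 9:-→0 12:+→1 12:+→2 13:-→1 13:+→2 13:+→3 … peak 3.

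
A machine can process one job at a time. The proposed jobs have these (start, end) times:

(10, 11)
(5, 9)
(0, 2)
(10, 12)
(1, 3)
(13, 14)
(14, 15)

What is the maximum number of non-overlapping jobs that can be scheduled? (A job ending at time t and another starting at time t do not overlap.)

Sorted by end: (0,2)  (1,3)  (5,9)  (10,11)  (10,12)  (13,14)  (14,15)
take (0,2); take (5,9); take (10,11); take (13,14); take (14,15).
Selected 5 jobs.

5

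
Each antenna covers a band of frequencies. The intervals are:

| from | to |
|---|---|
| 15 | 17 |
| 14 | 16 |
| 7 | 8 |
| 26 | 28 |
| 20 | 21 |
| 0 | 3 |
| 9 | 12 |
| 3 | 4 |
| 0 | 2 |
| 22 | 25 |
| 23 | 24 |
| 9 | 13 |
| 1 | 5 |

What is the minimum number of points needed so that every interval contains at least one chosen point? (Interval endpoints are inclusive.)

8

Sorted: [0,2] [0,3] [3,4] [1,5] [7,8] [9,12] [9,13] [14,16] [15,17] [20,21] [23,24] [22,25] [26,28]
{[0,2],[0,3]} hit by 2; {[3,4],[1,5]} hit by 4; {[7,8]} hit by 8; {[9,12],[9,13]} hit by 12; {[14,16],[15,17]} hit by 16; {[20,21]} hit by 21; {[23,24],[22,25]} hit by 24; {[26,28]} hit by 28.
Points: 2, 4, 8, 12, 16, 21, 24, 28 (8 total).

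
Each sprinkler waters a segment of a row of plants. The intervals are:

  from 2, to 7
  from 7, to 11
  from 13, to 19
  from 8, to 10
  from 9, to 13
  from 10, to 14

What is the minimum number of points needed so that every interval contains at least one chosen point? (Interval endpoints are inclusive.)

3

Sort by right endpoint; whenever an interval is uncovered, place a point at its right end.
Sorted: [2,7] [8,10] [7,11] [9,13] [10,14] [13,19]
{[2,7]} hit by 7; {[8,10],[7,11],[9,13],[10,14]} hit by 10; {[13,19]} hit by 19.
Points: 7, 10, 19 (3 total).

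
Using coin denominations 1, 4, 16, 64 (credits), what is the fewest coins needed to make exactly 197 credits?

5

Use the largest denomination that fits, subtract, and repeat.
197 = 3×64 + 1×4 + 1×1
Total coins = 3 + 1 + 1 = 5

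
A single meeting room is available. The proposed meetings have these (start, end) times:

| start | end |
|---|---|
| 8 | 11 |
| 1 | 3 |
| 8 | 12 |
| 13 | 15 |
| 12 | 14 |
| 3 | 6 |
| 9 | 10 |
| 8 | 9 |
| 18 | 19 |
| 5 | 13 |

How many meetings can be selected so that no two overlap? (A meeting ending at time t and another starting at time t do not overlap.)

6

Greedy by earliest finish: after sorting by end time, pick each interval compatible with the last pick.
Sorted by end: (1,3)  (3,6)  (8,9)  (9,10)  (8,11)  (8,12)  (5,13)  (12,14)  (13,15)  (18,19)
take (1,3); take (3,6); take (8,9); take (9,10); skip (8,11); take (12,14); skip (13,15); take (18,19).
Selected 6 meetings.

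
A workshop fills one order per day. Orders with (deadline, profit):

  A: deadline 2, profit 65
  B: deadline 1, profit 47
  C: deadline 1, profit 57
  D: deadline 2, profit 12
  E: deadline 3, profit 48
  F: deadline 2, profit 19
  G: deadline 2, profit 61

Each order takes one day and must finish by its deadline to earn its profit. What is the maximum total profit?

174

Sort by profit descending; place each in the latest free slot ≤ its deadline.
Profit order: A=65 G=61 C=57 E=48 B=47 F=19 D=12
Assign: A→slot 2, G→slot 1, C skipped, E→slot 3, B skipped, F skipped, D skipped.
Slots: [1:G] [2:A] [3:E]
Profit = 61 + 65 + 48 = 174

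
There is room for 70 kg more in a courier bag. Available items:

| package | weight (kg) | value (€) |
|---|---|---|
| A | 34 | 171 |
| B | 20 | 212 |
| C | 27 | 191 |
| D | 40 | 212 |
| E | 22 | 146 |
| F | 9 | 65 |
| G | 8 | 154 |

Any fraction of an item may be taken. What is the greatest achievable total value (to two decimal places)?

Order: G (154/8=19.25) > B (212/20=10.60) > F (65/9=7.22) > C (191/27=7.07) > E (146/22=6.64) > D (212/40=5.30) > A (171/34=5.03)
Fill: take G (8 @ 154) → take B (20 @ 212) → take F (9 @ 65) → take C (27 @ 191) → take 6/22 of E → 39.82; 70/70 used.
Total value = 661.82

661.82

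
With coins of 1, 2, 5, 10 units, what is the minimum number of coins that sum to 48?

Greedy: take as many of the largest coin as possible, then repeat with the remainder.
48 = 4×10 + 1×5 + 1×2 + 1×1
Total coins = 4 + 1 + 1 + 1 = 7

7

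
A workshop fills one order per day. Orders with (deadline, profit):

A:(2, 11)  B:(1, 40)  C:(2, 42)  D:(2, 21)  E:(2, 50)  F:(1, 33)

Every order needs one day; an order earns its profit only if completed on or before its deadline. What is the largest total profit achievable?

92

Take jobs in profit order; each goes to the latest open slot no later than its deadline.
By profit: E(d2,50), C(d2,42), B(d1,40), F(d1,33), D(d2,21), A(d2,11)
E→slot 2; C→slot 1; B skipped; F skipped; D skipped; A skipped.
Profit = 42 + 50 = 92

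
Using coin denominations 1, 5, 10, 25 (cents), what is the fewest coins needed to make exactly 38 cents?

Use the largest denomination that fits, subtract, and repeat.
38 − 1×25→13 − 1×10→3 − 3×1→0
Total coins = 1 + 1 + 3 = 5

5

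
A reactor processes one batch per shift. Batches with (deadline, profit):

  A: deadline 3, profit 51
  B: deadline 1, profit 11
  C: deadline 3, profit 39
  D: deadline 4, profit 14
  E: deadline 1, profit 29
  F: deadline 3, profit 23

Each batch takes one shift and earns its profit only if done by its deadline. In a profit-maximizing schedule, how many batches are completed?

4

Profit order: A=51 C=39 E=29 F=23 D=14 B=11
Assign: A→slot 3, C→slot 2, E→slot 1, F skipped, D→slot 4, B skipped.
Slots: [1:E] [2:C] [3:A] [4:D]
4 of 6 scheduled.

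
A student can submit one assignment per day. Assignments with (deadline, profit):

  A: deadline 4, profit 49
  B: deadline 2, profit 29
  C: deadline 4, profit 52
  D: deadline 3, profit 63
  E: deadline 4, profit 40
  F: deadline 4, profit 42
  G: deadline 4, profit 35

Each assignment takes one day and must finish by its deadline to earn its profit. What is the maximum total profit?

Take jobs in profit order; each goes to the latest open slot no later than its deadline.
Profit order: D=63 C=52 A=49 F=42 E=40 G=35 B=29
Assign: D→slot 3, C→slot 4, A→slot 2, F→slot 1, E skipped, G skipped, B skipped.
Slots: [1:F] [2:A] [3:D] [4:C]
Profit = 42 + 49 + 63 + 52 = 206

206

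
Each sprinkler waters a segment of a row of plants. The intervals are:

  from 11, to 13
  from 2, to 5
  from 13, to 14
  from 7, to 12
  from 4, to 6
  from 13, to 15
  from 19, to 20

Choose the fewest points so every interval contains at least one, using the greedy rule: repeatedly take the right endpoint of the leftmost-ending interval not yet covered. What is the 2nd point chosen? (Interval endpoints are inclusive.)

12

Sort by right endpoint; whenever an interval is uncovered, place a point at its right end.
Sorted: [2,5] [4,6] [7,12] [11,13] [13,14] [13,15] [19,20]
{[2,5],[4,6]} hit by 5; {[7,12],[11,13]} hit by 12; {[13,14],[13,15]} hit by 14; {[19,20]} hit by 20.
Points: 5, 12, 14, 20 (4 total).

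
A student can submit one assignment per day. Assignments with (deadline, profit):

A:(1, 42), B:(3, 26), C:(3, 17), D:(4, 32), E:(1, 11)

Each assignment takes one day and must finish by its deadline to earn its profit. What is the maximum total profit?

117

Sort by profit descending; place each in the latest free slot ≤ its deadline.
By profit: A(d1,42), D(d4,32), B(d3,26), C(d3,17), E(d1,11)
A→slot 1; D→slot 4; B→slot 3; C→slot 2; E skipped.
Profit = 42 + 17 + 26 + 32 = 117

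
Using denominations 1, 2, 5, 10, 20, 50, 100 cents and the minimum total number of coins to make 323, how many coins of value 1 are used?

323 = 3×100 + 1×20 + 1×2 + 1×1
Count of 1: 1

1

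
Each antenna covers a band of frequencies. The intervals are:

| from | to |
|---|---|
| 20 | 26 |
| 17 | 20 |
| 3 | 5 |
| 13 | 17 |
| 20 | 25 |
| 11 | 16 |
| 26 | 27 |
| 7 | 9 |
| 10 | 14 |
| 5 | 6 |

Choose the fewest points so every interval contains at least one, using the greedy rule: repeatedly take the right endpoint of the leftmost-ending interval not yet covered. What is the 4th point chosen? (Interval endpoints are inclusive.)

20

Sort by right endpoint; whenever an interval is uncovered, place a point at its right end.
By right end: [3,5]  [5,6]  [7,9]  [10,14]  [11,16]  [13,17]  [17,20]  [20,25]  [20,26]  [26,27]
[3,5] uncovered → point at 5; [7,9] uncovered → point at 9; [10,14] uncovered → point at 14; [17,20] uncovered → point at 20; [26,27] uncovered → point at 27.
Points: 5, 9, 14, 20, 27 (5 total).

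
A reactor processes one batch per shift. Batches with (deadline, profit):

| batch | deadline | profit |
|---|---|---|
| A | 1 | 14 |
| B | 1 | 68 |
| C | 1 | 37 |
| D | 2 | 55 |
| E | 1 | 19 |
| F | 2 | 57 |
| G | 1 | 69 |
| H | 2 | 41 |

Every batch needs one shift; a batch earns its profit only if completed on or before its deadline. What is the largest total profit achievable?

126

By profit: G(d1,69), B(d1,68), F(d2,57), D(d2,55), H(d2,41), C(d1,37), E(d1,19), A(d1,14)
G→slot 1; B skipped; F→slot 2; D skipped; H skipped; C skipped; E skipped; A skipped.
Profit = 69 + 57 = 126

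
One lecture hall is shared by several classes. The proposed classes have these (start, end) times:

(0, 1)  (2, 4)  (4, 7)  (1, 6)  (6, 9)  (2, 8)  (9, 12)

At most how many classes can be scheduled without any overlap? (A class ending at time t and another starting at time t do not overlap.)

By end time: (0,1), (2,4), (1,6), (4,7), (2,8), (6,9), (9,12).
Pick (0,1); next start ≥ 1 → (2,4); next start ≥ 4 → (4,7); next start ≥ 7 → (9,12).
Selected 4 classes.

4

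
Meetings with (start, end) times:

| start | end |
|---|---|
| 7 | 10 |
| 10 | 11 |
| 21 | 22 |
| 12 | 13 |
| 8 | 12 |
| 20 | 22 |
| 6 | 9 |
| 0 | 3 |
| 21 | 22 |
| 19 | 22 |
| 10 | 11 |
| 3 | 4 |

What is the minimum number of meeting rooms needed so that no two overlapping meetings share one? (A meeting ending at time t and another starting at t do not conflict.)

4

starts: [0, 3, 6, 7, 8, 10, 10, 12, 19, 20, 21, 21]
ends:   [3, 4, 9, 10, 11, 11, 12, 13, 22, 22, 22, 22]
s0→1 e3→0 s3→1 e4→0 s6→1 s7→2 s8→3 e9→2 e10→1 s10→2 s10→3 e11→2 e11→1 e12→0 s12→1 e13→0 s19→1 s20→2 s21→3 s21→4  — peak 4.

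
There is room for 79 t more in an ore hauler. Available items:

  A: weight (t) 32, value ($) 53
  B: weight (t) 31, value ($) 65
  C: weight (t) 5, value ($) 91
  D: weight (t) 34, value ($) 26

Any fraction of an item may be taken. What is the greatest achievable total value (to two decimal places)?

Ratios (sorted): C 18.20, B 2.10, A 1.66, D 0.76
take C (5 @ 91); take B (31 @ 65); take A (32 @ 53); take 11/34 of D → 8.41. Capacity used 79/79.
Total value = 217.41

217.41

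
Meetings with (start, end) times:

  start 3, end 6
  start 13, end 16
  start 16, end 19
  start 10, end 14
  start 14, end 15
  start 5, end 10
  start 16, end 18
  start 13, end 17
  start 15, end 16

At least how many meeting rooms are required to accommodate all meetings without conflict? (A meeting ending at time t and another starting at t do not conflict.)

3

Events (time:±→running): 3:+→1 5:+→2 6:-→1 10:-→0 10:+→1 13:+→2 13:+→3 … peak 3.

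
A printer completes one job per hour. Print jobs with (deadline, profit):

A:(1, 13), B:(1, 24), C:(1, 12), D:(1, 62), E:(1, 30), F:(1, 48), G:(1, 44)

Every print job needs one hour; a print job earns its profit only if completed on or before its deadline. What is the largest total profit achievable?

62

Sort by profit descending; place each in the latest free slot ≤ its deadline.
Profit order: D=62 F=48 G=44 E=30 B=24 A=13 C=12
Assign: D→slot 1, F skipped, G skipped, E skipped, B skipped, A skipped, C skipped.
Slots: [1:D]
Profit = 62 = 62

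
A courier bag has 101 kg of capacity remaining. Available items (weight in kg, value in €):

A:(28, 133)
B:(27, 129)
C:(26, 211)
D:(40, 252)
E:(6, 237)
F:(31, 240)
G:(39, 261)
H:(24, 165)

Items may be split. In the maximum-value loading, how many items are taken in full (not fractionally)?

Greedy by value/weight ratio, highest first.
Ratios (sorted): E 39.50, C 8.12, F 7.74, H 6.88, G 6.69, D 6.30, B 4.78, A 4.75
take E (6 @ 237); take C (26 @ 211); take F (31 @ 240); take H (24 @ 165); take 14/39 of G → 93.69. Capacity used 101/101.
4 item(s) taken whole; one partial (take 14/39 of G).

4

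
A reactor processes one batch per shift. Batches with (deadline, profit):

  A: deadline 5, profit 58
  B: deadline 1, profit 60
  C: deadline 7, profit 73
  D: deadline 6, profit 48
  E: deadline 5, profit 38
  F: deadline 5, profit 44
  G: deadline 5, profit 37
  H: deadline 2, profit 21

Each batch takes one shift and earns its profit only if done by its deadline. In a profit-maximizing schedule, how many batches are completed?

Sort by profit descending; place each in the latest free slot ≤ its deadline.
By profit: C(d7,73), B(d1,60), A(d5,58), D(d6,48), F(d5,44), E(d5,38), G(d5,37), H(d2,21)
C→slot 7; B→slot 1; A→slot 5; D→slot 6; F→slot 4; E→slot 3; G→slot 2; H skipped.
7 of 8 scheduled.

7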